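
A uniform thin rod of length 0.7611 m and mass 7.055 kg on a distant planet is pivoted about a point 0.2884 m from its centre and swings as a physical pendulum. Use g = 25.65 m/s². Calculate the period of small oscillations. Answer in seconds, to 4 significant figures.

0.8376 s

For a physical pendulum T = 2π√(I/(mgd)), with d = 0.28840 m from pivot to centre of mass.
I_cm = mL²/12 = 7.055 × 0.7611²/12 = 0.34056 kg·m²; I = I_cm + md² = 0.34056 + 7.055 × 0.28840² = 0.92736 kg·m².
T = 2π√(0.92736/(7.055 × 25.65 × 0.28840)) = 0.8376 s.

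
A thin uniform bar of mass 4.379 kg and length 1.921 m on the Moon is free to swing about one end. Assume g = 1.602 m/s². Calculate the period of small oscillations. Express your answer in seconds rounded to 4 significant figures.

5.618 s

For a physical pendulum T = 2π√(I/(mgd)), with d = 0.96050 m from pivot to centre of mass.
I_cm = mL²/12 = 4.379 × 1.921²/12 = 1.3466 kg·m²; I = I_cm + md² = 1.3466 + 4.379 × 0.96050² = 5.3865 kg·m².
T = 2π√(5.3865/(4.379 × 1.602 × 0.96050)) = 5.618 s.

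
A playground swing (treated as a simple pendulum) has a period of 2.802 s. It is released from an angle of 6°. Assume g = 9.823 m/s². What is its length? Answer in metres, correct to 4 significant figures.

From T = 2π√(L/g), L = gT²/(4π²) = 9.823 × 2.8020²/(4π²) = 1.954 m.

1.954 m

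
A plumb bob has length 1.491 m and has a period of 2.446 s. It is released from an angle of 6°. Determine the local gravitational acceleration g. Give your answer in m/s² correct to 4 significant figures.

9.838 m/s²

From T = 2π√(L/g), g = 4π²L/T² = 4π² × 1.491/2.4460² = 9.838 m/s².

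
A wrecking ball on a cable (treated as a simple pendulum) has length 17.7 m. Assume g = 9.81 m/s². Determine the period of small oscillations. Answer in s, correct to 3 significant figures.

8.44 s

T = 2π√(L/g) = 2π√(17.7/9.81) = 2π × 1.343 = 8.44 s.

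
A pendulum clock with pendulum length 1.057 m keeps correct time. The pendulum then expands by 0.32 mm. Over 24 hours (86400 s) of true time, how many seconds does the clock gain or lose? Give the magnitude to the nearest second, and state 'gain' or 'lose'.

T ∝ √L, so T'/T = √(1.05732/1.057) = 1.00015.
In 86400 s of true time the clock registers 86400/1.00015 = 86386.9 s, so it loses 13 s.

lose 13 s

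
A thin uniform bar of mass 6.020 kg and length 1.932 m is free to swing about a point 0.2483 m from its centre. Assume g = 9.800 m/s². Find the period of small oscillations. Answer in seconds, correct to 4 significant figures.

2.459 s

For a physical pendulum T = 2π√(I/(mgd)), with d = 0.24830 m from pivot to centre of mass.
I_cm = mL²/12 = 6.020 × 1.932²/12 = 1.8725 kg·m²; I = I_cm + md² = 1.8725 + 6.020 × 0.24830² = 2.2437 kg·m².
T = 2π√(2.2437/(6.020 × 9.800 × 0.24830)) = 2.459 s.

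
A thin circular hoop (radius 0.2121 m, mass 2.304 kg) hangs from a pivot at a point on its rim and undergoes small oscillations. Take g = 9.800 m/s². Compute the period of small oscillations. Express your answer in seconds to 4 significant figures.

1.307 s

I_cm = mr² = 0.10365 kg·m². The pivot is at distance d = 0.2121 m from the centre of mass.
By the parallel-axis theorem, I = I_cm + md² = 0.10365 + 0.10365 = 0.20730 kg·m².
T = 2π√(I/(mgd)) = 2π√(0.20730/(2.304 × 9.800 × 0.2121)) = 1.307 s.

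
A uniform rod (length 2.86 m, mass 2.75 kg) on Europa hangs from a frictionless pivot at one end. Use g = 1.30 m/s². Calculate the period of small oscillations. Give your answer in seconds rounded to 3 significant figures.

For a physical pendulum T = 2π√(I/(mgd)), with d = 1.430 m from pivot to centre of mass.
I_cm = mL²/12 = 2.75 × 2.86²/12 = 1.874 kg·m²; I = I_cm + md² = 1.874 + 2.75 × 1.430² = 7.498 kg·m².
T = 2π√(7.498/(2.75 × 1.30 × 1.430)) = 7.61 s.

7.61 s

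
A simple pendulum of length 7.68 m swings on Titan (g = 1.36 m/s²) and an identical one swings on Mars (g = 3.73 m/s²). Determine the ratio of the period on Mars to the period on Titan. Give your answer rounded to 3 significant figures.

T ∝ 1/√g, so T₂/T₁ = √(g₁/g₂) = √(1.36/3.73) = 0.604.

0.604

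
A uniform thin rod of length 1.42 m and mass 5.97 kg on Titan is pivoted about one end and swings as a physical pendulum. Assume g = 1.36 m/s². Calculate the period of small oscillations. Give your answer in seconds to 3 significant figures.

For a physical pendulum T = 2π√(I/(mgd)), with d = 0.7100 m from pivot to centre of mass.
I_cm = mL²/12 = 5.97 × 1.42²/12 = 1.003 kg·m²; I = I_cm + md² = 1.003 + 5.97 × 0.7100² = 4.013 kg·m².
T = 2π√(4.013/(5.97 × 1.36 × 0.7100)) = 5.24 s.

5.24 s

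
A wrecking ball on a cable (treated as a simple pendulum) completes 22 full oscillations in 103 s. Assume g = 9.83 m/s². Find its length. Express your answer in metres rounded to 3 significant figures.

T = 103/22 = 4.682 s.
From T = 2π√(L/g), L = gT²/(4π²) = 9.83 × 4.682²/(4π²) = 5.46 m.

5.46 m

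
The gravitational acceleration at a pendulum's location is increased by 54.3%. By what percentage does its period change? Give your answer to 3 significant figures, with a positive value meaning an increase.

-19.5%

T ∝ 1/√g, so T'/T = 1/√(1.543) = 0.8050.
Percentage change in T = (0.8050 − 1) × 100% = -19.5%.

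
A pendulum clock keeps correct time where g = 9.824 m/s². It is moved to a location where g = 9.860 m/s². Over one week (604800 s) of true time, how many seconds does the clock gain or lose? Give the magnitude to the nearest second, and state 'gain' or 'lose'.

gain 1107 s

The clock's period scales as T ∝ 1/√g, so T'/T = √(9.824/9.860) = 0.998173.
In 604800 s of true time the clock registers 604800/0.998173 = 605907.1 s, so it gains 1107 s.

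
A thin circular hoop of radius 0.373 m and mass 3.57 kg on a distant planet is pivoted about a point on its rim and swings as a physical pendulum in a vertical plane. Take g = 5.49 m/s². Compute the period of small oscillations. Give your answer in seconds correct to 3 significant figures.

I_cm = mr² = 0.4967 kg·m². The pivot is at distance d = 0.373 m from the centre of mass.
By the parallel-axis theorem, I = I_cm + md² = 0.4967 + 0.4967 = 0.9934 kg·m².
T = 2π√(I/(mgd)) = 2π√(0.9934/(3.57 × 5.49 × 0.373)) = 2.32 s.

2.32 s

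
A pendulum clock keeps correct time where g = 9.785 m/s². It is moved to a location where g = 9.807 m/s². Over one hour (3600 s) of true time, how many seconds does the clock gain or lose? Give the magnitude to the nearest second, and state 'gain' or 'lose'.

The clock's period scales as T ∝ 1/√g, so T'/T = √(9.785/9.807) = 0.998878.
In 3600 s of true time the clock registers 3600/0.998878 = 3604.0 s, so it gains 4 s.

gain 4 s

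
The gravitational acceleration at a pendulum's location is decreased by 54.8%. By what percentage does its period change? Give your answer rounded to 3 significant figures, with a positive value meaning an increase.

48.7%

T ∝ 1/√g, so T'/T = 1/√(0.4520) = 1.487.
Percentage change in T = (1.487 − 1) × 100% = 48.7%.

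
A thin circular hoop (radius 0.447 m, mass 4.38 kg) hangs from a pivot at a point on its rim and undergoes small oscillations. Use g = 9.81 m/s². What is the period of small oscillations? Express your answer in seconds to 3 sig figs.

1.90 s

I_cm = mr² = 0.8752 kg·m². The pivot is at distance d = 0.447 m from the centre of mass.
By the parallel-axis theorem, I = I_cm + md² = 0.8752 + 0.8752 = 1.750 kg·m².
T = 2π√(I/(mgd)) = 2π√(1.750/(4.38 × 9.81 × 0.447)) = 1.90 s.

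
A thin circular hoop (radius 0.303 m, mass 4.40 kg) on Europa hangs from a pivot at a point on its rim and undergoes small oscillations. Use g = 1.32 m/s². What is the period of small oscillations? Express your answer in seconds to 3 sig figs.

I_cm = mr² = 0.4040 kg·m². The pivot is at distance d = 0.303 m from the centre of mass.
By the parallel-axis theorem, I = I_cm + md² = 0.4040 + 0.4040 = 0.8079 kg·m².
T = 2π√(I/(mgd)) = 2π√(0.8079/(4.40 × 1.32 × 0.303)) = 4.26 s.

4.26 s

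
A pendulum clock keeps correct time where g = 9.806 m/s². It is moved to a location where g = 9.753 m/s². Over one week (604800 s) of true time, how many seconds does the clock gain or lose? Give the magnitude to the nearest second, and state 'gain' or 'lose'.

The clock's period scales as T ∝ 1/√g, so T'/T = √(9.806/9.753) = 1.00271.
In 604800 s of true time the clock registers 604800/1.00271 = 603163.4 s, so it loses 1637 s.

lose 1637 s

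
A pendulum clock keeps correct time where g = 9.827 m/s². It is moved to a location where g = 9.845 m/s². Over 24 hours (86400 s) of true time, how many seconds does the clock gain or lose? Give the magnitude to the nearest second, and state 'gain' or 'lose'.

gain 79 s

The clock's period scales as T ∝ 1/√g, so T'/T = √(9.827/9.845) = 0.999085.
In 86400 s of true time the clock registers 86400/0.999085 = 86479.1 s, so it gains 79 s.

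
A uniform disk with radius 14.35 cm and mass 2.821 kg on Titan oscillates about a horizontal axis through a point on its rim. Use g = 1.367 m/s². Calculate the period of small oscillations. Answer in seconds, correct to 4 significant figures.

2.493 s

I_cm = ½mr² = 0.029045 kg·m². The pivot is at distance d = 0.1435 m from the centre of mass.
By the parallel-axis theorem, I = I_cm + md² = 0.029045 + 0.058091 = 0.087136 kg·m².
T = 2π√(I/(mgd)) = 2π√(0.087136/(2.821 × 1.367 × 0.1435)) = 2.493 s.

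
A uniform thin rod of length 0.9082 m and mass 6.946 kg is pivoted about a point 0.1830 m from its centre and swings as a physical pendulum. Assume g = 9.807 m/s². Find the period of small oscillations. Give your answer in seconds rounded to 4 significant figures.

1.500 s

For a physical pendulum T = 2π√(I/(mgd)), with d = 0.18300 m from pivot to centre of mass.
I_cm = mL²/12 = 6.946 × 0.9082²/12 = 0.47744 kg·m²; I = I_cm + md² = 0.47744 + 6.946 × 0.18300² = 0.71005 kg·m².
T = 2π√(0.71005/(6.946 × 9.807 × 0.18300)) = 1.500 s.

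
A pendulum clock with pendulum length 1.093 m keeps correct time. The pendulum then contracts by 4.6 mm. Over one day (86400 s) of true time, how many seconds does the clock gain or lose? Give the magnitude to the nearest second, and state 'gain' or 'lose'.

gain 182 s

T ∝ √L, so T'/T = √(1.08840/1.093) = 0.997893.
In 86400 s of true time the clock registers 86400/0.997893 = 86582.4 s, so it gains 182 s.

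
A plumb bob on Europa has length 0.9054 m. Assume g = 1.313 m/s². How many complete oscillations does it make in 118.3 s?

T = 2π√(L/g) = 2π√(0.9054/1.313) = 5.2176 s.
Number of complete oscillations = ⌊118.3/5.2176⌋ = ⌊22.673⌋ = 22.

22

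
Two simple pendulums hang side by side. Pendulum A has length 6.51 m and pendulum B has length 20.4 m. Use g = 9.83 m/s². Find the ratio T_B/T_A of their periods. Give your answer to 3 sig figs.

1.77

T ∝ √L, so T_B/T_A = √(L_B/L_A) = √(20.4/6.51) = 1.77.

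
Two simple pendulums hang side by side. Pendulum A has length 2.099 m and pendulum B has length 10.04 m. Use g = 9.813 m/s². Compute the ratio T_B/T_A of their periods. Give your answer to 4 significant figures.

2.187

T ∝ √L, so T_B/T_A = √(L_B/L_A) = √(10.04/2.099) = 2.187.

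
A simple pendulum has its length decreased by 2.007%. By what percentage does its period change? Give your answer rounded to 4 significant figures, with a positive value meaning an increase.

-1.009%

T ∝ √L, so T'/T = √(0.97993) = 0.98991.
Percentage change in T = (0.98991 − 1) × 100% = -1.009%.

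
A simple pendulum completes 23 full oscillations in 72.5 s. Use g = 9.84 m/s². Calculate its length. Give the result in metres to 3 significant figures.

T = 72.5/23 = 3.152 s.
From T = 2π√(L/g), L = gT²/(4π²) = 9.84 × 3.152²/(4π²) = 2.48 m.

2.48 m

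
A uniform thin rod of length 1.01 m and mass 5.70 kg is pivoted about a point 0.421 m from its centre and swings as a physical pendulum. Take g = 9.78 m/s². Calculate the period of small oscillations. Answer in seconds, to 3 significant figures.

1.59 s

For a physical pendulum T = 2π√(I/(mgd)), with d = 0.4210 m from pivot to centre of mass.
I_cm = mL²/12 = 5.70 × 1.01²/12 = 0.4845 kg·m²; I = I_cm + md² = 0.4845 + 5.70 × 0.4210² = 1.495 kg·m².
T = 2π√(1.495/(5.70 × 9.78 × 0.4210)) = 1.59 s.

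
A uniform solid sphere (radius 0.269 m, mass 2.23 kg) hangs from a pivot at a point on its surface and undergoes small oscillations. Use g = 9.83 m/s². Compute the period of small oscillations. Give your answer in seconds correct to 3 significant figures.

I_cm = (2/5)mr² = 0.06455 kg·m². The pivot is at distance d = 0.269 m from the centre of mass.
By the parallel-axis theorem, I = I_cm + md² = 0.06455 + 0.1614 = 0.2259 kg·m².
T = 2π√(I/(mgd)) = 2π√(0.2259/(2.23 × 9.83 × 0.269)) = 1.23 s.

1.23 s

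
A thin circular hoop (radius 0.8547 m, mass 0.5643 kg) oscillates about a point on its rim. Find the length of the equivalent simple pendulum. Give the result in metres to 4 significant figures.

The equivalent simple-pendulum length is L_eq = I/(md), where I is about the pivot and d = 0.85470 m.
I_cm = mR² = 0.41223 kg·m², so I = I_cm + md² = 0.41223 + 0.41223 = 0.82446 kg·m².
L_eq = 0.82446/(0.5643 × 0.85470) = 1.709 m.

1.709 m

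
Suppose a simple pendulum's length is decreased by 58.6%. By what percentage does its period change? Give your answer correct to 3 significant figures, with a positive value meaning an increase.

-35.7%

T ∝ √L, so T'/T = √(0.4140) = 0.6434.
Percentage change in T = (0.6434 − 1) × 100% = -35.7%.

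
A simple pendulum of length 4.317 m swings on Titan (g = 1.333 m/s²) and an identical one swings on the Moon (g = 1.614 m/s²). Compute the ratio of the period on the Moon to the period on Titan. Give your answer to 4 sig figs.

0.9088

T ∝ 1/√g, so T₂/T₁ = √(g₁/g₂) = √(1.333/1.614) = 0.9088.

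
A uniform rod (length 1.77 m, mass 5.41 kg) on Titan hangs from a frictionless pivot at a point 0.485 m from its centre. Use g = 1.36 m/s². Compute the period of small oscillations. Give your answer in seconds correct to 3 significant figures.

For a physical pendulum T = 2π√(I/(mgd)), with d = 0.4850 m from pivot to centre of mass.
I_cm = mL²/12 = 5.41 × 1.77²/12 = 1.412 kg·m²; I = I_cm + md² = 1.412 + 5.41 × 0.4850² = 2.685 kg·m².
T = 2π√(2.685/(5.41 × 1.36 × 0.4850)) = 5.45 s.

5.45 s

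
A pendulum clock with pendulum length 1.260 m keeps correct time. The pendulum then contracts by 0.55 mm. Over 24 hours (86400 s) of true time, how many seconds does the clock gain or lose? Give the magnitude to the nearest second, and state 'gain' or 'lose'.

T ∝ √L, so T'/T = √(1.25945/1.260) = 0.999782.
In 86400 s of true time the clock registers 86400/0.999782 = 86418.9 s, so it gains 19 s.

gain 19 s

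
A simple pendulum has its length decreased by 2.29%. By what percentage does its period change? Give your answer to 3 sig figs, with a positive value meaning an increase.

-1.15%

T ∝ √L, so T'/T = √(0.9771) = 0.9885.
Percentage change in T = (0.9885 − 1) × 100% = -1.15%.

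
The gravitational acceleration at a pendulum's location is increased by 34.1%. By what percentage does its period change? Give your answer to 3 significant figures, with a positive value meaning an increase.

T ∝ 1/√g, so T'/T = 1/√(1.341) = 0.8635.
Percentage change in T = (0.8635 − 1) × 100% = -13.6%.

-13.6%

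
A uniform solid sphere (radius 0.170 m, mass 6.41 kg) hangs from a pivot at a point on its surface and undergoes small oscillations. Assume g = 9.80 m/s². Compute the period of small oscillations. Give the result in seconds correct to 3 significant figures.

0.979 s

I_cm = (2/5)mr² = 0.07410 kg·m². The pivot is at distance d = 0.170 m from the centre of mass.
By the parallel-axis theorem, I = I_cm + md² = 0.07410 + 0.1852 = 0.2593 kg·m².
T = 2π√(I/(mgd)) = 2π√(0.2593/(6.41 × 9.80 × 0.170)) = 0.979 s.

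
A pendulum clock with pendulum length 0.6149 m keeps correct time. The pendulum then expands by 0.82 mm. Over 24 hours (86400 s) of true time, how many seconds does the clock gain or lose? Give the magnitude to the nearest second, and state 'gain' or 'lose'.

lose 58 s

T ∝ √L, so T'/T = √(0.61572/0.6149) = 1.00067.
In 86400 s of true time the clock registers 86400/1.00067 = 86342.4 s, so it loses 58 s.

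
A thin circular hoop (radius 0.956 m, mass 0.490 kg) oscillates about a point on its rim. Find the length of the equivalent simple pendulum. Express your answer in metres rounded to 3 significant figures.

1.91 m

The equivalent simple-pendulum length is L_eq = I/(md), where I is about the pivot and d = 0.9560 m.
I_cm = mR² = 0.4478 kg·m², so I = I_cm + md² = 0.4478 + 0.4478 = 0.8957 kg·m².
L_eq = 0.8957/(0.490 × 0.9560) = 1.91 m.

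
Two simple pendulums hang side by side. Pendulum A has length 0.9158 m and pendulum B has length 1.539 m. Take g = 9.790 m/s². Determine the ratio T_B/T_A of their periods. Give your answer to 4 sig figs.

T ∝ √L, so T_B/T_A = √(L_B/L_A) = √(1.539/0.9158) = 1.296.

1.296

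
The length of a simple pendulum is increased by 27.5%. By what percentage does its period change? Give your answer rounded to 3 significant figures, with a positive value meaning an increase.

12.9%

T ∝ √L, so T'/T = √(1.275) = 1.129.
Percentage change in T = (1.129 − 1) × 100% = 12.9%.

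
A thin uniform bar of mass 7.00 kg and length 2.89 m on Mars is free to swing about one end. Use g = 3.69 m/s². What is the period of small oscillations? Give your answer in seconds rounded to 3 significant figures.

For a physical pendulum T = 2π√(I/(mgd)), with d = 1.445 m from pivot to centre of mass.
I_cm = mL²/12 = 7.00 × 2.89²/12 = 4.872 kg·m²; I = I_cm + md² = 4.872 + 7.00 × 1.445² = 19.49 kg·m².
T = 2π√(19.49/(7.00 × 3.69 × 1.445)) = 4.54 s.

4.54 s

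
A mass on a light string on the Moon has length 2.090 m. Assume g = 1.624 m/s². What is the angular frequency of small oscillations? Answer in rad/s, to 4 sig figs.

ω = √(g/L) = √(1.624/2.090) = 0.8815 rad/s.

0.8815 rad/s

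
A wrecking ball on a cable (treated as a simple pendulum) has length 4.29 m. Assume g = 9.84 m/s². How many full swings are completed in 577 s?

T = 2π√(L/g) = 2π√(4.29/9.84) = 4.149 s.
Number of complete oscillations = ⌊577/4.149⌋ = ⌊139.1⌋ = 139.

139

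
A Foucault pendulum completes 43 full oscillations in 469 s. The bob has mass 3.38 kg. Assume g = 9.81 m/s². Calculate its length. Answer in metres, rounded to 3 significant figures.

29.6 m

T = 469/43 = 10.91 s.
From T = 2π√(L/g), L = gT²/(4π²) = 9.81 × 10.91²/(4π²) = 29.6 m.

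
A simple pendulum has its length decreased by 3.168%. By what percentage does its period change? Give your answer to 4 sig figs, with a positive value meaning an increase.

-1.597%

T ∝ √L, so T'/T = √(0.96832) = 0.98403.
Percentage change in T = (0.98403 − 1) × 100% = -1.597%.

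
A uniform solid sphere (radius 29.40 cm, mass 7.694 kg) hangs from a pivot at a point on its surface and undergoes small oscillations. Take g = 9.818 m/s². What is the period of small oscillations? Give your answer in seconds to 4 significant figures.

1.286 s

I_cm = (2/5)mr² = 0.26602 kg·m². The pivot is at distance d = 0.2940 m from the centre of mass.
By the parallel-axis theorem, I = I_cm + md² = 0.26602 + 0.66504 = 0.93105 kg·m².
T = 2π√(I/(mgd)) = 2π√(0.93105/(7.694 × 9.818 × 0.2940)) = 1.286 s.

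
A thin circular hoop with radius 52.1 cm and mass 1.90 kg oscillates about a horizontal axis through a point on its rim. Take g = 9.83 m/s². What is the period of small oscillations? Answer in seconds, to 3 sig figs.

I_cm = mr² = 0.5157 kg·m². The pivot is at distance d = 0.521 m from the centre of mass.
By the parallel-axis theorem, I = I_cm + md² = 0.5157 + 0.5157 = 1.031 kg·m².
T = 2π√(I/(mgd)) = 2π√(1.031/(1.90 × 9.83 × 0.521)) = 2.05 s.

2.05 s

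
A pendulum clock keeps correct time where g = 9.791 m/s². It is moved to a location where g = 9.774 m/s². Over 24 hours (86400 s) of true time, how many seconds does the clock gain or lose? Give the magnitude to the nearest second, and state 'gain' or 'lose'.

The clock's period scales as T ∝ 1/√g, so T'/T = √(9.791/9.774) = 1.00087.
In 86400 s of true time the clock registers 86400/1.00087 = 86325.0 s, so it loses 75 s.

lose 75 s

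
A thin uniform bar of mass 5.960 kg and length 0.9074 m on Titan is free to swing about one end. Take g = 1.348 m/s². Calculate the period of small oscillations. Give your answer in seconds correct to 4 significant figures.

For a physical pendulum T = 2π√(I/(mgd)), with d = 0.45370 m from pivot to centre of mass.
I_cm = mL²/12 = 5.960 × 0.9074²/12 = 0.40894 kg·m²; I = I_cm + md² = 0.40894 + 5.960 × 0.45370² = 1.6358 kg·m².
T = 2π√(1.6358/(5.960 × 1.348 × 0.45370)) = 4.209 s.

4.209 s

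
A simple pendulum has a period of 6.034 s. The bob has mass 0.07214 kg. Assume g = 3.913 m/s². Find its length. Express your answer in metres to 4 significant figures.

3.609 m

From T = 2π√(L/g), L = gT²/(4π²) = 3.913 × 6.0340²/(4π²) = 3.609 m.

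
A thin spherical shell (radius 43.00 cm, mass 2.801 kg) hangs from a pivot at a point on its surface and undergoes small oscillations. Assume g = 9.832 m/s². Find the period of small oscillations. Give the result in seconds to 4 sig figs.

I_cm = (2/3)mr² = 0.34527 kg·m². The pivot is at distance d = 0.4300 m from the centre of mass.
By the parallel-axis theorem, I = I_cm + md² = 0.34527 + 0.51790 = 0.86317 kg·m².
T = 2π√(I/(mgd)) = 2π√(0.86317/(2.801 × 9.832 × 0.4300)) = 1.696 s.

1.696 s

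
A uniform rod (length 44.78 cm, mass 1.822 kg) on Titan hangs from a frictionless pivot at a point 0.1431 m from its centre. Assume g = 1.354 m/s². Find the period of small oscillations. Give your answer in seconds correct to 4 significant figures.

2.753 s

For a physical pendulum T = 2π√(I/(mgd)), with d = 0.14310 m from pivot to centre of mass.
I_cm = mL²/12 = 1.822 × 0.4478²/12 = 0.030446 kg·m²; I = I_cm + md² = 0.030446 + 1.822 × 0.14310² = 0.067757 kg·m².
T = 2π√(0.067757/(1.822 × 1.354 × 0.14310)) = 2.753 s.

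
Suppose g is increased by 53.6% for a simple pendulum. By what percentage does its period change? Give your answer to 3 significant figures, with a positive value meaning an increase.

-19.3%

T ∝ 1/√g, so T'/T = 1/√(1.536) = 0.8069.
Percentage change in T = (0.8069 − 1) × 100% = -19.3%.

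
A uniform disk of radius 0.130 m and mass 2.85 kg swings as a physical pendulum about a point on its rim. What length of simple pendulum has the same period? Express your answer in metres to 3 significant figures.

The equivalent simple-pendulum length is L_eq = I/(md), where I is about the pivot and d = 0.1300 m.
I_cm = ½mR² = 0.02408 kg·m², so I = I_cm + md² = 0.02408 + 0.04817 = 0.07225 kg·m².
L_eq = 0.07225/(2.85 × 0.1300) = 0.195 m.

0.195 m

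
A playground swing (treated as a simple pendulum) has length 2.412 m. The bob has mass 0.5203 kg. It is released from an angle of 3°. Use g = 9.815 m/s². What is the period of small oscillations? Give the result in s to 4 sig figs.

T = 2π√(L/g) = 2π√(2.412/9.815) = 2π × 0.49573 = 3.115 s.

3.115 s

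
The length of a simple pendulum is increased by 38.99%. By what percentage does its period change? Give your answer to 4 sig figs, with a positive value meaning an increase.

T ∝ √L, so T'/T = √(1.3899) = 1.1789.
Percentage change in T = (1.1789 − 1) × 100% = 17.89%.

17.89%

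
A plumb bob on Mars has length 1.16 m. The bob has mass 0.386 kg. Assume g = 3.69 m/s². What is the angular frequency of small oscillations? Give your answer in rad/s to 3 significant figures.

ω = √(g/L) = √(3.69/1.16) = 1.78 rad/s.

1.78 rad/s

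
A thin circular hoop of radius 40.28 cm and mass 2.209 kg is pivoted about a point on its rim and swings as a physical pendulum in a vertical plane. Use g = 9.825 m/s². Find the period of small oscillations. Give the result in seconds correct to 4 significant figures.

1.799 s

I_cm = mr² = 0.35841 kg·m². The pivot is at distance d = 0.4028 m from the centre of mass.
By the parallel-axis theorem, I = I_cm + md² = 0.35841 + 0.35841 = 0.71681 kg·m².
T = 2π√(I/(mgd)) = 2π√(0.71681/(2.209 × 9.825 × 0.4028)) = 1.799 s.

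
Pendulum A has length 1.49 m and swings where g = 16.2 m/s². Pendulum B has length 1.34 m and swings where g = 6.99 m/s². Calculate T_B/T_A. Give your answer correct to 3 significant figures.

T = 2π√(L/g), so T_B/T_A = √((L_B/g_B)/(L_A/g_A)) = √((1.34/6.99)/(1.49/16.2)) = 1.44.

1.44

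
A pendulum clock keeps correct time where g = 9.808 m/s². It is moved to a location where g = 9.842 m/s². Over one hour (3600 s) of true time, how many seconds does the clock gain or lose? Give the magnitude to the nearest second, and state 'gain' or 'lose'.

The clock's period scales as T ∝ 1/√g, so T'/T = √(9.808/9.842) = 0.998271.
In 3600 s of true time the clock registers 3600/0.998271 = 3606.2 s, so it gains 6 s.

gain 6 s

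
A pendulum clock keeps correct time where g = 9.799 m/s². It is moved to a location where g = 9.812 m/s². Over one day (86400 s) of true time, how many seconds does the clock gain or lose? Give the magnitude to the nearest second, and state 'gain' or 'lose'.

The clock's period scales as T ∝ 1/√g, so T'/T = √(9.799/9.812) = 0.999337.
In 86400 s of true time the clock registers 86400/0.999337 = 86457.3 s, so it gains 57 s.

gain 57 s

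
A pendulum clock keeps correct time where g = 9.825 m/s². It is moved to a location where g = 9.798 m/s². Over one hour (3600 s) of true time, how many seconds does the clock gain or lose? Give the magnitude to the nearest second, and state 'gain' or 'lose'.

The clock's period scales as T ∝ 1/√g, so T'/T = √(9.825/9.798) = 1.00138.
In 3600 s of true time the clock registers 3600/1.00138 = 3595.1 s, so it loses 5 s.

lose 5 s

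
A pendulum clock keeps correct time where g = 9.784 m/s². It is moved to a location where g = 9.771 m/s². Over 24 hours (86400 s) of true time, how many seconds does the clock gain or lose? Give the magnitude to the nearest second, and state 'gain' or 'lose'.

lose 57 s

The clock's period scales as T ∝ 1/√g, so T'/T = √(9.784/9.771) = 1.00067.
In 86400 s of true time the clock registers 86400/1.00067 = 86342.6 s, so it loses 57 s.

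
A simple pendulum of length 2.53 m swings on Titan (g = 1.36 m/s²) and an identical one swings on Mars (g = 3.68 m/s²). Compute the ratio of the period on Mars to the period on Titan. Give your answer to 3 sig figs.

0.608

T ∝ 1/√g, so T₂/T₁ = √(g₁/g₂) = √(1.36/3.68) = 0.608.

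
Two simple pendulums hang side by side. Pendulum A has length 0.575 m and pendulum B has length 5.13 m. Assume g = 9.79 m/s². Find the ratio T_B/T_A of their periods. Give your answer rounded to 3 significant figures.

2.99

T ∝ √L, so T_B/T_A = √(L_B/L_A) = √(5.13/0.575) = 2.99.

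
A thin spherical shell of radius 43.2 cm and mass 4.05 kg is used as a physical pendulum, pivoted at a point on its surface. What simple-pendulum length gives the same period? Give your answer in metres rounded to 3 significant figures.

The equivalent simple-pendulum length is L_eq = I/(md), where I is about the pivot and d = 0.4320 m.
I_cm = (2/3)mR² = 0.5039 kg·m², so I = I_cm + md² = 0.5039 + 0.7558 = 1.260 kg·m².
L_eq = 1.260/(4.05 × 0.4320) = 0.720 m.

0.720 m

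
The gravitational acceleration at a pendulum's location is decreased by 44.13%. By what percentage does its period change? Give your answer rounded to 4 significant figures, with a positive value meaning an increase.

33.79%

T ∝ 1/√g, so T'/T = 1/√(0.55870) = 1.3379.
Percentage change in T = (1.3379 − 1) × 100% = 33.79%.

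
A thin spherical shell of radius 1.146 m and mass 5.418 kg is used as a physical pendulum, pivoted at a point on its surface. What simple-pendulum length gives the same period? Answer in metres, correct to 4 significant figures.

1.910 m

The equivalent simple-pendulum length is L_eq = I/(md), where I is about the pivot and d = 1.1460 m.
I_cm = (2/3)mR² = 4.7437 kg·m², so I = I_cm + md² = 4.7437 + 7.1155 = 11.859 kg·m².
L_eq = 11.859/(5.418 × 1.1460) = 1.910 m.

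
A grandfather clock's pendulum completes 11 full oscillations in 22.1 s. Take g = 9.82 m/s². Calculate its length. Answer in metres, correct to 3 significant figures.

T = 22.1/11 = 2.009 s.
From T = 2π√(L/g), L = gT²/(4π²) = 9.82 × 2.009²/(4π²) = 1.00 m.

1.00 m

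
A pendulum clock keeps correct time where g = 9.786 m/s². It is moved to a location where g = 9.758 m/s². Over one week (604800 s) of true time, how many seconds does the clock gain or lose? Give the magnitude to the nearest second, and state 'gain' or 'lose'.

The clock's period scales as T ∝ 1/√g, so T'/T = √(9.786/9.758) = 1.00143.
In 604800 s of true time the clock registers 604800/1.00143 = 603934.1 s, so it loses 866 s.

lose 866 s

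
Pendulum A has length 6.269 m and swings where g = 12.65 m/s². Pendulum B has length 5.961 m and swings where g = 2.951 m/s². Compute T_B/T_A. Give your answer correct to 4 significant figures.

2.019

T = 2π√(L/g), so T_B/T_A = √((L_B/g_B)/(L_A/g_A)) = √((5.961/2.951)/(6.269/12.65)) = 2.019.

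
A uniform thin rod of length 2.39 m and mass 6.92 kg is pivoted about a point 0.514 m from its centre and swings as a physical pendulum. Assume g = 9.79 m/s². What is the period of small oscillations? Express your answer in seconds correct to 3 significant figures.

2.41 s

For a physical pendulum T = 2π√(I/(mgd)), with d = 0.5140 m from pivot to centre of mass.
I_cm = mL²/12 = 6.92 × 2.39²/12 = 3.294 kg·m²; I = I_cm + md² = 3.294 + 6.92 × 0.5140² = 5.122 kg·m².
T = 2π√(5.122/(6.92 × 9.79 × 0.5140)) = 2.41 s.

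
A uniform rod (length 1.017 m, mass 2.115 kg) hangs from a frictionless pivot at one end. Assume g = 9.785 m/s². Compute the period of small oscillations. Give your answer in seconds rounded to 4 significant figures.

For a physical pendulum T = 2π√(I/(mgd)), with d = 0.50850 m from pivot to centre of mass.
I_cm = mL²/12 = 2.115 × 1.017²/12 = 0.18229 kg·m²; I = I_cm + md² = 0.18229 + 2.115 × 0.50850² = 0.72917 kg·m².
T = 2π√(0.72917/(2.115 × 9.785 × 0.50850)) = 1.654 s.

1.654 s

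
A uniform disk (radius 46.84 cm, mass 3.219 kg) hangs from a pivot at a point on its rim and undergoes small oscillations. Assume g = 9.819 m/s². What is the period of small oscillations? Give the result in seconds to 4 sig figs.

1.681 s

I_cm = ½mr² = 0.35312 kg·m². The pivot is at distance d = 0.4684 m from the centre of mass.
By the parallel-axis theorem, I = I_cm + md² = 0.35312 + 0.70624 = 1.0594 kg·m².
T = 2π√(I/(mgd)) = 2π√(1.0594/(3.219 × 9.819 × 0.4684)) = 1.681 s.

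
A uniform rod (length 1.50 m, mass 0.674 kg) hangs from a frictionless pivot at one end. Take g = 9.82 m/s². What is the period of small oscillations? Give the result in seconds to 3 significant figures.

2.01 s

For a physical pendulum T = 2π√(I/(mgd)), with d = 0.7500 m from pivot to centre of mass.
I_cm = mL²/12 = 0.674 × 1.50²/12 = 0.1264 kg·m²; I = I_cm + md² = 0.1264 + 0.674 × 0.7500² = 0.5055 kg·m².
T = 2π√(0.5055/(0.674 × 9.82 × 0.7500)) = 2.01 s.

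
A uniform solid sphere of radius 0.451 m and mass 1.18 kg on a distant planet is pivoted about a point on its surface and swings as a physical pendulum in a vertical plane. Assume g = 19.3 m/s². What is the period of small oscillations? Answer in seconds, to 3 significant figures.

I_cm = (2/5)mr² = 0.09601 kg·m². The pivot is at distance d = 0.451 m from the centre of mass.
By the parallel-axis theorem, I = I_cm + md² = 0.09601 + 0.2400 = 0.3360 kg·m².
T = 2π√(I/(mgd)) = 2π√(0.3360/(1.18 × 19.3 × 0.451)) = 1.14 s.

1.14 s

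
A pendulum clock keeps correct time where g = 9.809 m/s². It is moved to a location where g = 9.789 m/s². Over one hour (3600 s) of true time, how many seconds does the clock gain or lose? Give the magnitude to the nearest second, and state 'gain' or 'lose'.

The clock's period scales as T ∝ 1/√g, so T'/T = √(9.809/9.789) = 1.00102.
In 3600 s of true time the clock registers 3600/1.00102 = 3596.3 s, so it loses 4 s.

lose 4 s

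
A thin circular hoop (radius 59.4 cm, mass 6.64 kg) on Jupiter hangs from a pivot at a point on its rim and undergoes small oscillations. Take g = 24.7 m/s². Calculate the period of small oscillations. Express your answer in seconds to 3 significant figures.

I_cm = mr² = 2.343 kg·m². The pivot is at distance d = 0.594 m from the centre of mass.
By the parallel-axis theorem, I = I_cm + md² = 2.343 + 2.343 = 4.686 kg·m².
T = 2π√(I/(mgd)) = 2π√(4.686/(6.64 × 24.7 × 0.594)) = 1.38 s.

1.38 s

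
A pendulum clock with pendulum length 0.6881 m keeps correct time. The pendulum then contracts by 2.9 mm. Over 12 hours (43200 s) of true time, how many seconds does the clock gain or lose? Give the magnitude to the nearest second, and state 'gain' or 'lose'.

T ∝ √L, so T'/T = √(0.68520/0.6881) = 0.997891.
In 43200 s of true time the clock registers 43200/0.997891 = 43291.3 s, so it gains 91 s.

gain 91 s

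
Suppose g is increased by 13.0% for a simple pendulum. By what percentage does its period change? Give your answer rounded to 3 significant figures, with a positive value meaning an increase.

-5.93%

T ∝ 1/√g, so T'/T = 1/√(1.130) = 0.9407.
Percentage change in T = (0.9407 − 1) × 100% = -5.93%.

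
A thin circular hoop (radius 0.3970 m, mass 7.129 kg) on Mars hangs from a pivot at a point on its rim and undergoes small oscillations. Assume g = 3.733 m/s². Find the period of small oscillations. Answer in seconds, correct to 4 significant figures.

2.898 s

I_cm = mr² = 1.1236 kg·m². The pivot is at distance d = 0.3970 m from the centre of mass.
By the parallel-axis theorem, I = I_cm + md² = 1.1236 + 1.1236 = 2.2472 kg·m².
T = 2π√(I/(mgd)) = 2π√(2.2472/(7.129 × 3.733 × 0.3970)) = 2.898 s.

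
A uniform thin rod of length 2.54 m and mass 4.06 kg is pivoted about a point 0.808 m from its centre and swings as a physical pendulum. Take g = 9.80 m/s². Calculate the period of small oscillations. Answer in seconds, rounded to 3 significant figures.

For a physical pendulum T = 2π√(I/(mgd)), with d = 0.8080 m from pivot to centre of mass.
I_cm = mL²/12 = 4.06 × 2.54²/12 = 2.183 kg·m²; I = I_cm + md² = 2.183 + 4.06 × 0.8080² = 4.833 kg·m².
T = 2π√(4.833/(4.06 × 9.80 × 0.8080)) = 2.44 s.

2.44 s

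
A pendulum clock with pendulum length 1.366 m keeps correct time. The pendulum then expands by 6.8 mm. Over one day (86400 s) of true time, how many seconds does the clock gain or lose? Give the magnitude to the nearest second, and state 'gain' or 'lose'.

T ∝ √L, so T'/T = √(1.37280/1.366) = 1.00249.
In 86400 s of true time the clock registers 86400/1.00249 = 86185.7 s, so it loses 214 s.

lose 214 s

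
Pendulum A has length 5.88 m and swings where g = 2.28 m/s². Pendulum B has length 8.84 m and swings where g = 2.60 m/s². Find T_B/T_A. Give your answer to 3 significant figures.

T = 2π√(L/g), so T_B/T_A = √((L_B/g_B)/(L_A/g_A)) = √((8.84/2.60)/(5.88/2.28)) = 1.15.

1.15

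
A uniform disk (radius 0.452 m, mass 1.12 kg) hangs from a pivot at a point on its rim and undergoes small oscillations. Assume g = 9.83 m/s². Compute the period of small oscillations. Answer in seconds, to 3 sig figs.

1.65 s

I_cm = ½mr² = 0.1144 kg·m². The pivot is at distance d = 0.452 m from the centre of mass.
By the parallel-axis theorem, I = I_cm + md² = 0.1144 + 0.2288 = 0.3432 kg·m².
T = 2π√(I/(mgd)) = 2π√(0.3432/(1.12 × 9.83 × 0.452)) = 1.65 s.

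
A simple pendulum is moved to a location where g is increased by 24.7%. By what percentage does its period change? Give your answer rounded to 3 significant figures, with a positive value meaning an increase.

-10.4%

T ∝ 1/√g, so T'/T = 1/√(1.247) = 0.8955.
Percentage change in T = (0.8955 − 1) × 100% = -10.4%.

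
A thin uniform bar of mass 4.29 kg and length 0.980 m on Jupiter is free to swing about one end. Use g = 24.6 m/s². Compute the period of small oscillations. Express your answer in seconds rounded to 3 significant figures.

For a physical pendulum T = 2π√(I/(mgd)), with d = 0.4900 m from pivot to centre of mass.
I_cm = mL²/12 = 4.29 × 0.980²/12 = 0.3433 kg·m²; I = I_cm + md² = 0.3433 + 4.29 × 0.4900² = 1.373 kg·m².
T = 2π√(1.373/(4.29 × 24.6 × 0.4900)) = 1.02 s.

1.02 s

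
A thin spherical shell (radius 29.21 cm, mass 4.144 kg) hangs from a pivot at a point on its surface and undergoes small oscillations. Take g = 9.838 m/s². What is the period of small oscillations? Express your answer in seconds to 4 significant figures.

1.398 s

I_cm = (2/3)mr² = 0.23572 kg·m². The pivot is at distance d = 0.2921 m from the centre of mass.
By the parallel-axis theorem, I = I_cm + md² = 0.23572 + 0.35358 = 0.58929 kg·m².
T = 2π√(I/(mgd)) = 2π√(0.58929/(4.144 × 9.838 × 0.2921)) = 1.398 s.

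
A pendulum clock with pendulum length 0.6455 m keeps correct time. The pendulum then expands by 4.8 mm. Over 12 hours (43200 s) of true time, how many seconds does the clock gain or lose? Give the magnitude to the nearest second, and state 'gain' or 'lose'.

lose 160 s

T ∝ √L, so T'/T = √(0.65030/0.6455) = 1.00371.
In 43200 s of true time the clock registers 43200/1.00371 = 43040.3 s, so it loses 160 s.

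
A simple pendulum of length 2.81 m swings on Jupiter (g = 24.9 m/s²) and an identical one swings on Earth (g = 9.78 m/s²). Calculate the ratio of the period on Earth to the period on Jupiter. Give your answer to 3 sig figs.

T ∝ 1/√g, so T₂/T₁ = √(g₁/g₂) = √(24.9/9.78) = 1.60.

1.60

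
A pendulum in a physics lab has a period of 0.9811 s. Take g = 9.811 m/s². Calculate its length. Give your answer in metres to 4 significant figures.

0.2392 m

From T = 2π√(L/g), L = gT²/(4π²) = 9.811 × 0.98110²/(4π²) = 0.2392 m.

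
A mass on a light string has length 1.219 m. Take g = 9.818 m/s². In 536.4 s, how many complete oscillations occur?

T = 2π√(L/g) = 2π√(1.219/9.818) = 2.2140 s.
Number of complete oscillations = ⌊536.4/2.2140⌋ = ⌊242.28⌋ = 242.

242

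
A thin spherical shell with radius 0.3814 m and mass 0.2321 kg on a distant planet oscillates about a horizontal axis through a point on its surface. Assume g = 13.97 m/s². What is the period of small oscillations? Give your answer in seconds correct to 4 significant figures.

1.340 s

I_cm = (2/3)mr² = 0.022508 kg·m². The pivot is at distance d = 0.3814 m from the centre of mass.
By the parallel-axis theorem, I = I_cm + md² = 0.022508 + 0.033763 = 0.056271 kg·m².
T = 2π√(I/(mgd)) = 2π√(0.056271/(0.2321 × 13.97 × 0.3814)) = 1.340 s.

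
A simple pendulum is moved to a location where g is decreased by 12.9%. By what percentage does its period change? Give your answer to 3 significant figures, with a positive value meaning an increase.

7.15%

T ∝ 1/√g, so T'/T = 1/√(0.8710) = 1.071.
Percentage change in T = (1.071 − 1) × 100% = 7.15%.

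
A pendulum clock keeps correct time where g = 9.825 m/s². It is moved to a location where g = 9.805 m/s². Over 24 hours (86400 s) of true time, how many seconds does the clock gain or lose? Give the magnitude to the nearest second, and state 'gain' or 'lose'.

lose 88 s

The clock's period scales as T ∝ 1/√g, so T'/T = √(9.825/9.805) = 1.00102.
In 86400 s of true time the clock registers 86400/1.00102 = 86312.0 s, so it loses 88 s.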